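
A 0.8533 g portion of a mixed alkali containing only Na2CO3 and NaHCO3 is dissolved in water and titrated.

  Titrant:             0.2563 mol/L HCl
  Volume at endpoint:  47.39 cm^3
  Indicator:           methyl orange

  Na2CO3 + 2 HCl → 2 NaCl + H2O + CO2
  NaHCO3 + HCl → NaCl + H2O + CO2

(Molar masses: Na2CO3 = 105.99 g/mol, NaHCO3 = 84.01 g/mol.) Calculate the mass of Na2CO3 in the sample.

n(HCl) = 0.04739 × 0.2563 = 0.01215 mol
Let x = n(Na2CO3), y = n(NaHCO3).
Titrant: 2x + 1y = 0.01215;  mass: 105.99x + 84.01y = 0.8533
Solving, x = 2.694 × 10^-3 mol, y = 6.759 × 10^-3 mol
mass of Na2CO3 = 2.694 × 10^-3 × 105.99 = 0.2855 g

0.2855 g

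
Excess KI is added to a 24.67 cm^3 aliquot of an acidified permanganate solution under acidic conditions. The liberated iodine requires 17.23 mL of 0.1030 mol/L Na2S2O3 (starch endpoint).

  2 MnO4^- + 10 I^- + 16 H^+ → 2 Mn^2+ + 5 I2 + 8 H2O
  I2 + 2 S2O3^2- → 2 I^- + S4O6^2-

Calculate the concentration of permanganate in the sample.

0.01439 mol/L

n(S2O3^2-) = 0.01723 × 0.1030 = 1.775 × 10^-3 mol
n(I2) = n(S2O3^2-)/2 = 8.873 × 10^-4 mol
From the 2:5 ratio, n(MnO4^-) in the aliquot = 2/5 × 8.873 × 10^-4 = 3.549 × 10^-4 mol
[MnO4^-] = 3.549 × 10^-4 / 0.02467 = 0.01439 mol/L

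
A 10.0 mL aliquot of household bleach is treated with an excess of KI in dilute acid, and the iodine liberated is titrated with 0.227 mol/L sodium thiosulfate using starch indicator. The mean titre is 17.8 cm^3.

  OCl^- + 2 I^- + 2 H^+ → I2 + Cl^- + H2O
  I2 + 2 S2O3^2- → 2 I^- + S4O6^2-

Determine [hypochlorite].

0.202 mol/L

n(S2O3^2-) = 0.0178 × 0.227 = 4.04 × 10^-3 mol
n(I2) = n(S2O3^2-)/2 = 2.02 × 10^-3 mol
n(OCl^-) in the aliquot = 2.02 × 10^-3 mol (1:1 ratio)
[OCl^-] = 2.02 × 10^-3 / 0.0100 = 0.202 mol/L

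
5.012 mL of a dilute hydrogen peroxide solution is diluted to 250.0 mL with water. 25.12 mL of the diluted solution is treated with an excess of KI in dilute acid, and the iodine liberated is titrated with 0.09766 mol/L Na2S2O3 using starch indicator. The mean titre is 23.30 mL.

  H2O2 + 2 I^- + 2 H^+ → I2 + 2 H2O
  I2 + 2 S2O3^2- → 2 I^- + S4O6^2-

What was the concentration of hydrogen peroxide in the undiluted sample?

n(S2O3^2-) = 0.02330 × 0.09766 = 2.275 × 10^-3 mol
n(I2) = n(S2O3^2-)/2 = 1.138 × 10^-3 mol
n(H2O2) in the aliquot = 1.138 × 10^-3 mol (1:1 ratio)
[H2O2]_dilute = 1.138 × 10^-3 / 0.02512 = 0.04529 mol/L
[H2O2]_original = 0.04529 × 250.0/5.012 = 2.259 mol/L

2.259 mol/L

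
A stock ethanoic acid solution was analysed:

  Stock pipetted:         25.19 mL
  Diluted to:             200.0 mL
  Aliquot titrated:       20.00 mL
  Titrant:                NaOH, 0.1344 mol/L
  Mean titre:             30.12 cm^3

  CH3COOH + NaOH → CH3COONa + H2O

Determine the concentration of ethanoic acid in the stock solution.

1.607 mol/L

n(NaOH) = 0.03012 × 0.1344 = 4.048 × 10^-3 mol
n(CH3COOH) in the aliquot = 4.048 × 10^-3 mol (1:1 ratio)
[CH3COOH]_dilute = 4.048 × 10^-3 / 0.02000 = 0.2024 mol/L
Dilution factor = 200.0 / 25.19 = 7.940
[CH3COOH]_stock = 0.2024 × 7.940 = 1.607 mol/L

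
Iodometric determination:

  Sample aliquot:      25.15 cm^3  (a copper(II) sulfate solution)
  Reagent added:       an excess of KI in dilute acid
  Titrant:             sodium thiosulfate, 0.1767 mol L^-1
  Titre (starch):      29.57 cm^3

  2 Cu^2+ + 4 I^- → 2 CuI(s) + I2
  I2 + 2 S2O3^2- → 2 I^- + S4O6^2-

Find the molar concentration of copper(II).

0.2078 mol/L

n(S2O3^2-) = 0.02957 × 0.1767 = 5.225 × 10^-3 mol
n(I2) = n(S2O3^2-)/2 = 2.613 × 10^-3 mol
From the 2:1 ratio, n(Cu2+) in the aliquot = 2/1 × 2.613 × 10^-3 = 5.225 × 10^-3 mol
[Cu2+] = 5.225 × 10^-3 / 0.02515 = 0.2078 mol/L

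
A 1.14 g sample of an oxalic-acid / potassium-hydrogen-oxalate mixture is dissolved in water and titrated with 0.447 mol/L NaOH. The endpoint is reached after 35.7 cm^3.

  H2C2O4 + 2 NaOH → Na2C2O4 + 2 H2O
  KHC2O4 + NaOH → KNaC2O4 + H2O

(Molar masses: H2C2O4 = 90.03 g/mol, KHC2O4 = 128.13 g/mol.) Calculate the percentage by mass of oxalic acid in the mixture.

43.0 %

n(NaOH) = 0.0357 × 0.447 = 0.0160 mol
Let x = n(H2C2O4), y = n(KHC2O4).
Titrant: 2x + 1y = 0.0160;  mass: 90.03x + 128.13y = 1.14
Solving, x = 5.44 × 10^-3 mol, y = 5.07 × 10^-3 mol
mass of H2C2O4 = 5.44 × 10^-3 × 90.03 = 0.490 g
% H2C2O4 = 0.490 / 1.14 × 100 = 43.0 %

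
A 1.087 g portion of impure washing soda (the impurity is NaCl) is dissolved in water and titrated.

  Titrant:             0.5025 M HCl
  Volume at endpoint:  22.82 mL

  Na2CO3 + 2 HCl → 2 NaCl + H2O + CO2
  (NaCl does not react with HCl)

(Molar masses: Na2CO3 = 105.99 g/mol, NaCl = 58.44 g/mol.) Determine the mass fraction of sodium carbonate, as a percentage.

55.91 %

n(HCl) = 0.02282 × 0.5025 = 0.01147 mol
Let x = n(Na2CO3), y = n(NaCl).
Titrant: 2x = 0.01147;  mass: 105.99x + 58.44y = 1.087
Solving, x = 5.734 × 10^-3 mol, y = 8.202 × 10^-3 mol
mass of Na2CO3 = 5.734 × 10^-3 × 105.99 = 0.6077 g
% Na2CO3 = 0.6077 / 1.087 × 100 = 55.91 %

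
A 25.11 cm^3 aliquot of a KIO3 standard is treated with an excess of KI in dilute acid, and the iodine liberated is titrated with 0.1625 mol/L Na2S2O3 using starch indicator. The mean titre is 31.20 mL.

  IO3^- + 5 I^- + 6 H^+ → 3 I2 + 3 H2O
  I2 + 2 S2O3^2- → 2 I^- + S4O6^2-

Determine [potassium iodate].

0.03365 mol/L

n(S2O3^2-) = 0.03120 × 0.1625 = 5.070 × 10^-3 mol
n(I2) = n(S2O3^2-)/2 = 2.535 × 10^-3 mol
From the 1:3 ratio, n(IO3^-) in the aliquot = 1/3 × 2.535 × 10^-3 = 8.450 × 10^-4 mol
[IO3^-] = 8.450 × 10^-4 / 0.02511 = 0.03365 mol/L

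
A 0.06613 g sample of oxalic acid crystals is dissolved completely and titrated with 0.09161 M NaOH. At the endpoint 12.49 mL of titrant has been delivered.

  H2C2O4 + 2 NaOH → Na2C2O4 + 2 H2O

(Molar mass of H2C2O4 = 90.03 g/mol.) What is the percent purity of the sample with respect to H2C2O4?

77.89 %

n(NaOH) = 0.01249 L × 0.09161 mol/L = 1.144 × 10^-3 mol
From the 1:2 ratio, n(H2C2O4) = 1/2 × 1.144 × 10^-3 = 5.721 × 10^-4 mol
mass of H2C2O4 = 5.721 × 10^-4 × 90.03 g/mol = 0.05151 g
% H2C2O4 = 0.05151 / 0.06613 × 100 = 77.89 %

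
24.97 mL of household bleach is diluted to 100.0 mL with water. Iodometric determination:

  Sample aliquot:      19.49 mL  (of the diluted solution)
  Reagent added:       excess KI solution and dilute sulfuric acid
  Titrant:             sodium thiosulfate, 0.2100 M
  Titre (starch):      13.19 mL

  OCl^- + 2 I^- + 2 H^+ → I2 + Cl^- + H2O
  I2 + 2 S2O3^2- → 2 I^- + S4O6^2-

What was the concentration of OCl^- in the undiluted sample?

0.2846 M

n(S2O3^2-) = 0.01319 × 0.2100 = 2.770 × 10^-3 mol
n(I2) = n(S2O3^2-)/2 = 1.385 × 10^-3 mol
n(OCl^-) in the aliquot = 1.385 × 10^-3 mol (1:1 ratio)
[OCl^-]_dilute = 1.385 × 10^-3 / 0.01949 = 0.07106 mol/L
[OCl^-]_original = 0.07106 × 100.0/24.97 = 0.2846 mol/L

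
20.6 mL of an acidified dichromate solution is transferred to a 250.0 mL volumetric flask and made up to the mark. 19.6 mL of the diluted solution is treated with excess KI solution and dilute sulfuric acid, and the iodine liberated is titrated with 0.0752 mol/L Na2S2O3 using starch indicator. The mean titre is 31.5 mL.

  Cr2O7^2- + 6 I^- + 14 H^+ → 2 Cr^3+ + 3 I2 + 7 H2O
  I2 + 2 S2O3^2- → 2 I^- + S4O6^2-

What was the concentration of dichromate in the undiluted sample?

n(S2O3^2-) = 0.0315 × 0.0752 = 2.37 × 10^-3 mol
n(I2) = n(S2O3^2-)/2 = 1.18 × 10^-3 mol
From the 1:3 ratio, n(Cr2O7^2-) in the aliquot = 1/3 × 1.18 × 10^-3 = 3.95 × 10^-4 mol
[Cr2O7^2-]_dilute = 3.95 × 10^-4 / 0.0196 = 0.0201 mol/L
[Cr2O7^2-]_original = 0.0201 × 250.0/20.6 = 0.244 mol/L

0.244 mol/L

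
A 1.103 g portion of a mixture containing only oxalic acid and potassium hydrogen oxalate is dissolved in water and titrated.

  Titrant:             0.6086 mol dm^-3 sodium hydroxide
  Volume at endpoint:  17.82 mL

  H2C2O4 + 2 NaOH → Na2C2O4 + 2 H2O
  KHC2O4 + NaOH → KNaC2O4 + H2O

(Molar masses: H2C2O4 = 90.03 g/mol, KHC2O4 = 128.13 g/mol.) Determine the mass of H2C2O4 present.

0.1552 g

n(NaOH) = 0.01782 × 0.6086 = 0.01085 mol
Let x = n(H2C2O4), y = n(KHC2O4).
Titrant: 2x + 1y = 0.01085;  mass: 90.03x + 128.13y = 1.103
Solving, x = 1.724 × 10^-3 mol, y = 7.397 × 10^-3 mol
mass of H2C2O4 = 1.724 × 10^-3 × 90.03 = 0.1552 g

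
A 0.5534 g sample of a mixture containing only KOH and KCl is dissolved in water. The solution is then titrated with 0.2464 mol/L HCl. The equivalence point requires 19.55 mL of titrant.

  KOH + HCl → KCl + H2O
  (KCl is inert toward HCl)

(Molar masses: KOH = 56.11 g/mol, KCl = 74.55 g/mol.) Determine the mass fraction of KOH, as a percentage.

48.84 %

n(HCl) = 0.01955 × 0.2464 = 4.817 × 10^-3 mol
Let x = n(KOH), y = n(KCl).
Titrant: 1x = 4.817 × 10^-3;  mass: 56.11x + 74.55y = 0.5534
Solving, x = 4.817 × 10^-3 mol, y = 3.798 × 10^-3 mol
mass of KOH = 4.817 × 10^-3 × 56.11 = 0.2703 g
% KOH = 0.2703 / 0.5534 × 100 = 48.84 %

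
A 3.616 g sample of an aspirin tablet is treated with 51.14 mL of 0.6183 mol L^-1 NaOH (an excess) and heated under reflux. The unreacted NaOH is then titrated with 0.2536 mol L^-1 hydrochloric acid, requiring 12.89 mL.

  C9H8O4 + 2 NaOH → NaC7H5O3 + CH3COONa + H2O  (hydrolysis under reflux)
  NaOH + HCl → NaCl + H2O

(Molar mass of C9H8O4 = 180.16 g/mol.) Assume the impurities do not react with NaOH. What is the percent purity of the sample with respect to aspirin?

n(NaOH) added = 0.05114 × 0.6183 = 0.03162 mol
n(HCl) used in back-titration = 0.01289 × 0.2536 = 3.269 × 10^-3 mol
n(NaOH) left over = 3.269 × 10^-3 mol (1:1 ratio)
n(NaOH) consumed by analyte = 0.03162 − 3.269 × 10^-3 = 0.02835 mol
From the 1:2 ratio, n(C9H8O4) = 1/2 × 0.02835 = 0.01418 mol
mass of C9H8O4 = 0.01418 × 180.16 = 2.554 g
% C9H8O4 = 2.554 / 3.616 × 100 = 70.63 %

70.63 %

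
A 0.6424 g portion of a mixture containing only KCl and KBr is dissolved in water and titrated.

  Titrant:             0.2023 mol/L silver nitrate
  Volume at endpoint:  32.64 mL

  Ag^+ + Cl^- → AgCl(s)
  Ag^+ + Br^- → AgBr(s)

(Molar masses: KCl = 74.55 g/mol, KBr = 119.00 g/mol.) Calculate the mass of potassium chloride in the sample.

n(AgNO3) = 0.03264 × 0.2023 = 6.603 × 10^-3 mol
Let x = n(KCl), y = n(KBr).
Titrant: 1x + 1y = 6.603 × 10^-3;  mass: 74.55x + 119.00y = 0.6424
Solving, x = 3.225 × 10^-3 mol, y = 3.378 × 10^-3 mol
mass of KCl = 3.225 × 10^-3 × 74.55 = 0.2404 g

0.2404 g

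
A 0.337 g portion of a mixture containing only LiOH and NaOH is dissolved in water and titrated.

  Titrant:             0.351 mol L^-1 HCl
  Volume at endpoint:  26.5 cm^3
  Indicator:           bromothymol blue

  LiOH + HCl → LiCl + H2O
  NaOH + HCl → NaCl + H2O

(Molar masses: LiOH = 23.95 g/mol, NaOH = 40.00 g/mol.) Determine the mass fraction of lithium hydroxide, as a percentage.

15.5 %

n(HCl) = 0.0265 × 0.351 = 9.30 × 10^-3 mol
Let x = n(LiOH), y = n(NaOH).
Titrant: 1x + 1y = 9.30 × 10^-3;  mass: 23.95x + 40.00y = 0.337
Solving, x = 2.18 × 10^-3 mol, y = 7.12 × 10^-3 mol
mass of LiOH = 2.18 × 10^-3 × 23.95 = 0.0523 g
% LiOH = 0.0523 / 0.337 × 100 = 15.5 %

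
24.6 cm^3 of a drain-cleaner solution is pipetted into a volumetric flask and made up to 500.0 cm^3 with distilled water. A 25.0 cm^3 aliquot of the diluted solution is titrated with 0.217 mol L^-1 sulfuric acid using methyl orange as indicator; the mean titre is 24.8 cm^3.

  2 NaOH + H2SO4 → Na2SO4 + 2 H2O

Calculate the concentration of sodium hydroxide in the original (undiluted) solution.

n(H2SO4) = 0.0248 × 0.217 = 5.38 × 10^-3 mol
From the 2:1 ratio, n(NaOH) in the aliquot = 2/1 × 5.38 × 10^-3 = 0.0108 mol
[NaOH]_dilute = 0.0108 / 0.0250 = 0.431 mol/L
Dilution factor = 500.0 / 24.6 = 20.33
[NaOH]_stock = 0.431 × 20.33 = 8.75 mol/L

8.75 mol/L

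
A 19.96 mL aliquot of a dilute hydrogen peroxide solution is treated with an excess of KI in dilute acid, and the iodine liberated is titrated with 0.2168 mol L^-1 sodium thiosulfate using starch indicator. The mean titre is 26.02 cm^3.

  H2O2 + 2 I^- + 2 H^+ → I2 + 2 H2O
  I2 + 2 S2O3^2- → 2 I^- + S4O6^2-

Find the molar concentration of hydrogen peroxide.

0.1413 mol/L

n(S2O3^2-) = 0.02602 × 0.2168 = 5.641 × 10^-3 mol
n(I2) = n(S2O3^2-)/2 = 2.821 × 10^-3 mol
n(H2O2) in the aliquot = 2.821 × 10^-3 mol (1:1 ratio)
[H2O2] = 2.821 × 10^-3 / 0.01996 = 0.1413 mol/L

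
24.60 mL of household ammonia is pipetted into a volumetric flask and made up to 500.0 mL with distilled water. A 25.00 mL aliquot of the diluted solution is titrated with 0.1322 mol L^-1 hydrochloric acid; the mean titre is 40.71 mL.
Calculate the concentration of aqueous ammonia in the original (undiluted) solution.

4.375 mol/L

NH3 + HCl → NH4Cl
n(HCl) = 0.04071 × 0.1322 = 5.382 × 10^-3 mol
n(NH3) in the aliquot = 5.382 × 10^-3 mol (1:1 ratio)
[NH3]_dilute = 5.382 × 10^-3 / 0.02500 = 0.2153 mol/L
Dilution factor = 500.0 / 24.60 = 20.33
[NH3]_stock = 0.2153 × 20.33 = 4.375 mol/L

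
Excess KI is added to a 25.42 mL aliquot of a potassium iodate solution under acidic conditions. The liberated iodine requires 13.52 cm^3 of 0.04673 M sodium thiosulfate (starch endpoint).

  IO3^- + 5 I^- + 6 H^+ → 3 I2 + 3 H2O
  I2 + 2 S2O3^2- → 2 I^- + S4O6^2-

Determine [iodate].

n(S2O3^2-) = 0.01352 × 0.04673 = 6.318 × 10^-4 mol
n(I2) = n(S2O3^2-)/2 = 3.159 × 10^-4 mol
From the 1:3 ratio, n(IO3^-) in the aliquot = 1/3 × 3.159 × 10^-4 = 1.053 × 10^-4 mol
[IO3^-] = 1.053 × 10^-4 / 0.02542 = 0.004142 mol/L

0.004142 M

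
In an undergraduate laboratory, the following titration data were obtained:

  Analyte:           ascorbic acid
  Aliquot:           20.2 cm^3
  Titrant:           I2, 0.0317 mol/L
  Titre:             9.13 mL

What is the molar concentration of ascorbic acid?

C6H8O6 + I2 → C6H6O6 + 2 HI
n(I2) = 0.00913 L × 0.0317 mol/L = 2.89 × 10^-4 mol
n(C6H8O6) = 2.89 × 10^-4 mol (1:1 mole ratio)
[C6H8O6] = 2.89 × 10^-4 mol / 0.0202 L = 0.0143 mol/L

0.0143 mol/L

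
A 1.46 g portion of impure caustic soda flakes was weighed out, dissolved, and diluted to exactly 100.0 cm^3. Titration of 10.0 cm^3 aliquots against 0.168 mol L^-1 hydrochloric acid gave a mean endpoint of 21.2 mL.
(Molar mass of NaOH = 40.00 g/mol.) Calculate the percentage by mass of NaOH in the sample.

97.6 %

NaOH + HCl → NaCl + H2O
n(HCl) per titration = 0.0212 × 0.168 = 3.56 × 10^-3 mol
n(NaOH) in each aliquot = 3.56 × 10^-3 mol (1:1 ratio)
n(NaOH) in the whole flask = 3.56 × 10^-3 × 100.0/10.0 = 0.0356 mol
mass of NaOH = 0.0356 × 40.00 = 1.42 g
% NaOH = 1.42 / 1.46 × 100 = 97.6 %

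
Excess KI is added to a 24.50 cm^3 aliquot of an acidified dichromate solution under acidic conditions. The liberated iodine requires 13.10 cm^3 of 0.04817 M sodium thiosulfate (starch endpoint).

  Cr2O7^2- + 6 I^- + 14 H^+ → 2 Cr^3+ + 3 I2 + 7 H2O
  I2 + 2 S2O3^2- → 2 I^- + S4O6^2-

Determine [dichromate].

0.004293 M

n(S2O3^2-) = 0.01310 × 0.04817 = 6.310 × 10^-4 mol
n(I2) = n(S2O3^2-)/2 = 3.155 × 10^-4 mol
From the 1:3 ratio, n(Cr2O7^2-) in the aliquot = 1/3 × 3.155 × 10^-4 = 1.052 × 10^-4 mol
[Cr2O7^2-] = 1.052 × 10^-4 / 0.02450 = 0.004293 mol/L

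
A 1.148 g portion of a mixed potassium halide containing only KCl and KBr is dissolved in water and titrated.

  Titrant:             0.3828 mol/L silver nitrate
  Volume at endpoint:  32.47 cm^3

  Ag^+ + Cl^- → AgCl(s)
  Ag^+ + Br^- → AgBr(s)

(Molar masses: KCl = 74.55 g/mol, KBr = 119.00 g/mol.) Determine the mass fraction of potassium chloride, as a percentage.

48.37 %

n(AgNO3) = 0.03247 × 0.3828 = 0.01243 mol
Let x = n(KCl), y = n(KBr).
Titrant: 1x + 1y = 0.01243;  mass: 74.55x + 119.00y = 1.148
Solving, x = 7.449 × 10^-3 mol, y = 4.980 × 10^-3 mol
mass of KCl = 7.449 × 10^-3 × 74.55 = 0.5553 g
% KCl = 0.5553 / 1.148 × 100 = 48.37 %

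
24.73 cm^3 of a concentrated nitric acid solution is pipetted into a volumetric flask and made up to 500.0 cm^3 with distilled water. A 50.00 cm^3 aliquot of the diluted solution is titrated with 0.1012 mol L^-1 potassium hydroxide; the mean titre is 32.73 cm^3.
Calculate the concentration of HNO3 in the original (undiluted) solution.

1.339 mol/L

HNO3 + KOH → KNO3 + H2O
n(KOH) = 0.03273 × 0.1012 = 3.312 × 10^-3 mol
n(HNO3) in the aliquot = 3.312 × 10^-3 mol (1:1 ratio)
[HNO3]_dilute = 3.312 × 10^-3 / 0.05000 = 0.06625 mol/L
Dilution factor = 500.0 / 24.73 = 20.22
[HNO3]_stock = 0.06625 × 20.22 = 1.339 mol/L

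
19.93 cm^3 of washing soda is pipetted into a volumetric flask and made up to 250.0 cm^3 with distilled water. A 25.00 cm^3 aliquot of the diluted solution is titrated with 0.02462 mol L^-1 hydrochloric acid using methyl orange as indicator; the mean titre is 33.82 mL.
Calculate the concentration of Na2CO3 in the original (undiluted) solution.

0.2089 mol/L

Na2CO3 + 2 HCl → 2 NaCl + H2O + CO2
n(HCl) = 0.03382 × 0.02462 = 8.326 × 10^-4 mol
From the 1:2 ratio, n(Na2CO3) in the aliquot = 1/2 × 8.326 × 10^-4 = 4.163 × 10^-4 mol
[Na2CO3]_dilute = 4.163 × 10^-4 / 0.02500 = 0.01665 mol/L
Dilution factor = 250.0 / 19.93 = 12.54
[Na2CO3]_stock = 0.01665 × 12.54 = 0.2089 mol/L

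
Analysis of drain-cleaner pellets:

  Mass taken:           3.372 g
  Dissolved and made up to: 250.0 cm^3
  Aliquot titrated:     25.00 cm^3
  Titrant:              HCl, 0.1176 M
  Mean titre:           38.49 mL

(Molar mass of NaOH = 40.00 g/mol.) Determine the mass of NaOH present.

NaOH + HCl → NaCl + H2O
n(HCl) per titration = 0.03849 × 0.1176 = 4.526 × 10^-3 mol
n(NaOH) in each aliquot = 4.526 × 10^-3 mol (1:1 ratio)
n(NaOH) in the whole flask = 4.526 × 10^-3 × 250.0/25.00 = 0.04526 mol
mass of NaOH = 0.04526 × 40.00 = 1.811 g

1.811 g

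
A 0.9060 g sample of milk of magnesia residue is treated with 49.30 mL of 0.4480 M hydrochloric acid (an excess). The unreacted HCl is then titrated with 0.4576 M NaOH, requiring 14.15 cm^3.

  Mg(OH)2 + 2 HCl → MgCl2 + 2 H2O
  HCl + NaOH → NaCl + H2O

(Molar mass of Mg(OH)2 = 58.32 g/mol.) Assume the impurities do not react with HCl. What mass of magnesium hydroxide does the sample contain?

n(HCl) added = 0.04930 × 0.4480 = 0.02209 mol
n(NaOH) used in back-titration = 0.01415 × 0.4576 = 6.475 × 10^-3 mol
n(HCl) left over = 6.475 × 10^-3 mol (1:1 ratio)
n(HCl) consumed by analyte = 0.02209 − 6.475 × 10^-3 = 0.01561 mol
From the 1:2 ratio, n(Mg(OH)2) = 1/2 × 0.01561 = 7.806 × 10^-3 mol
mass of Mg(OH)2 = 7.806 × 10^-3 × 58.32 = 0.4552 g

0.4552 g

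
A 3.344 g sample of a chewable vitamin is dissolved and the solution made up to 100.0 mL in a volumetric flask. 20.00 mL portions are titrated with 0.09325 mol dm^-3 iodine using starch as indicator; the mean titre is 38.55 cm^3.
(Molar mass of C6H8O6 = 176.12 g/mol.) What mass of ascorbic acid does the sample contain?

C6H8O6 + I2 → C6H6O6 + 2 HI
n(I2) per titration = 0.03855 × 0.09325 = 3.595 × 10^-3 mol
n(C6H8O6) in each aliquot = 3.595 × 10^-3 mol (1:1 ratio)
n(C6H8O6) in the whole flask = 3.595 × 10^-3 × 100.0/20.00 = 0.01797 mol
mass of C6H8O6 = 0.01797 × 176.12 = 3.166 g

3.166 g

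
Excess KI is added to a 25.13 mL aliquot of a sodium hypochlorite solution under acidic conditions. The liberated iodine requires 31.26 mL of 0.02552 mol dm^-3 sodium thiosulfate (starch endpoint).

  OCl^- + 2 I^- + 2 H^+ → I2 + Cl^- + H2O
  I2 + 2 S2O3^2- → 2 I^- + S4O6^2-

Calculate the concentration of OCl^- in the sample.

0.01587 mol/L

n(S2O3^2-) = 0.03126 × 0.02552 = 7.978 × 10^-4 mol
n(I2) = n(S2O3^2-)/2 = 3.989 × 10^-4 mol
n(OCl^-) in the aliquot = 3.989 × 10^-4 mol (1:1 ratio)
[OCl^-] = 3.989 × 10^-4 / 0.02513 = 0.01587 mol/L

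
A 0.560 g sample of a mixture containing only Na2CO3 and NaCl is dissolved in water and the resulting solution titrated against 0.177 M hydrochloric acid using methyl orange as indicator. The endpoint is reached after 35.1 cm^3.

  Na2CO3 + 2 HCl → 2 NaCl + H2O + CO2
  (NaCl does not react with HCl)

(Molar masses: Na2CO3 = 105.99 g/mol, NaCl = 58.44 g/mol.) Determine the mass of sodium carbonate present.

0.329 g

n(HCl) = 0.0351 × 0.177 = 6.21 × 10^-3 mol
Let x = n(Na2CO3), y = n(NaCl).
Titrant: 2x = 6.21 × 10^-3;  mass: 105.99x + 58.44y = 0.560
Solving, x = 3.11 × 10^-3 mol, y = 3.95 × 10^-3 mol
mass of Na2CO3 = 3.11 × 10^-3 × 105.99 = 0.329 g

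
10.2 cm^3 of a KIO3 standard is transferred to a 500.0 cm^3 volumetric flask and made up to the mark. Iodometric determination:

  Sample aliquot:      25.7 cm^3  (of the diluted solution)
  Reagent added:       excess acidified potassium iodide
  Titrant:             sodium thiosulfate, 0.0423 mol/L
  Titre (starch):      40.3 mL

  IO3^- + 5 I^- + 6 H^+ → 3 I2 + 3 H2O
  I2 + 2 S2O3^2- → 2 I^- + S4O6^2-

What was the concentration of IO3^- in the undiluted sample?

0.542 mol/L

n(S2O3^2-) = 0.0403 × 0.0423 = 1.70 × 10^-3 mol
n(I2) = n(S2O3^2-)/2 = 8.52 × 10^-4 mol
From the 1:3 ratio, n(IO3^-) in the aliquot = 1/3 × 8.52 × 10^-4 = 2.84 × 10^-4 mol
[IO3^-]_dilute = 2.84 × 10^-4 / 0.0257 = 0.0111 mol/L
[IO3^-]_original = 0.0111 × 500.0/10.2 = 0.542 mol/L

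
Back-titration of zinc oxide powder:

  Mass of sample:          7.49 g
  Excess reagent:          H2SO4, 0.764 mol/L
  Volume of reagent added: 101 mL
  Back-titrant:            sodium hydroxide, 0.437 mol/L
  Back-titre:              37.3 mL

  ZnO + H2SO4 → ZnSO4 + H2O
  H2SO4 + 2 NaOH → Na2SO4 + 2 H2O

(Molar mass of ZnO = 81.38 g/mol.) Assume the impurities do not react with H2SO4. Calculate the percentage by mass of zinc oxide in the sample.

75.0 %

n(H2SO4) added = 0.101 × 0.764 = 0.0772 mol
n(NaOH) used in back-titration = 0.0373 × 0.437 = 0.0163 mol
From the 1:2 ratio, n(H2SO4) left over = 1/2 × 0.0163 = 8.15 × 10^-3 mol
n(H2SO4) consumed by analyte = 0.0772 − 8.15 × 10^-3 = 0.0690 mol
n(ZnO) = 0.0690 mol (1:1 ratio)
mass of ZnO = 0.0690 × 81.38 = 5.62 g
% ZnO = 5.62 / 7.49 × 100 = 75.0 %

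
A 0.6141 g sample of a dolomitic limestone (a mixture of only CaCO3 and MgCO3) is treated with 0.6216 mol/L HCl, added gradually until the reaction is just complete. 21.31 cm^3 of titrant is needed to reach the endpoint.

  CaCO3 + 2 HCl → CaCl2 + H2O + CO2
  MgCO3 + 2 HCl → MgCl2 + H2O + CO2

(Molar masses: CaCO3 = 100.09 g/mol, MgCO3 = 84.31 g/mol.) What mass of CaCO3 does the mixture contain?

0.3533 g

n(HCl) = 0.02131 × 0.6216 = 0.01325 mol
Let x = n(CaCO3), y = n(MgCO3).
Titrant: 2x + 2y = 0.01325;  mass: 100.09x + 84.31y = 0.6141
Solving, x = 3.530 × 10^-3 mol, y = 3.093 × 10^-3 mol
mass of CaCO3 = 3.530 × 10^-3 × 100.09 = 0.3533 g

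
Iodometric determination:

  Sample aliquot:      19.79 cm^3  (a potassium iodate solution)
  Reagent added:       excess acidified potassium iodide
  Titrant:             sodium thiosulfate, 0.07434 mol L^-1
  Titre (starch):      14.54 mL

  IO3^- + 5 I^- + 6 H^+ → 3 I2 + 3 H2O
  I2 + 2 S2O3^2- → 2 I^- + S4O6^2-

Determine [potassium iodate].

n(S2O3^2-) = 0.01454 × 0.07434 = 1.081 × 10^-3 mol
n(I2) = n(S2O3^2-)/2 = 5.405 × 10^-4 mol
From the 1:3 ratio, n(IO3^-) in the aliquot = 1/3 × 5.405 × 10^-4 = 1.802 × 10^-4 mol
[IO3^-] = 1.802 × 10^-4 / 0.01979 = 0.009103 mol/L

0.009103 mol/L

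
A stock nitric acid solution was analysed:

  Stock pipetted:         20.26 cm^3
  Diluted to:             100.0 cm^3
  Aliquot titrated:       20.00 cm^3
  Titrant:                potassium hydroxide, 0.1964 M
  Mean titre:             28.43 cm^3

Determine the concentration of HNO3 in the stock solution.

1.378 M

HNO3 + KOH → KNO3 + H2O
n(KOH) = 0.02843 × 0.1964 = 5.584 × 10^-3 mol
n(HNO3) in the aliquot = 5.584 × 10^-3 mol (1:1 ratio)
[HNO3]_dilute = 5.584 × 10^-3 / 0.02000 = 0.2792 mol/L
Dilution factor = 100.0 / 20.26 = 4.936
[HNO3]_stock = 0.2792 × 4.936 = 1.378 mol/L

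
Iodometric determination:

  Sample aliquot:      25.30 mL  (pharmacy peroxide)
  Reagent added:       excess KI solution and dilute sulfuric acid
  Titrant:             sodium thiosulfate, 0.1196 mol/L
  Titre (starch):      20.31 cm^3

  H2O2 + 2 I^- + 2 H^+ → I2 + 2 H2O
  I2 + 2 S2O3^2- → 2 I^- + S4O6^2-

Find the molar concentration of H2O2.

0.04801 mol/L

n(S2O3^2-) = 0.02031 × 0.1196 = 2.429 × 10^-3 mol
n(I2) = n(S2O3^2-)/2 = 1.215 × 10^-3 mol
n(H2O2) in the aliquot = 1.215 × 10^-3 mol (1:1 ratio)
[H2O2] = 1.215 × 10^-3 / 0.02530 = 0.04801 mol/L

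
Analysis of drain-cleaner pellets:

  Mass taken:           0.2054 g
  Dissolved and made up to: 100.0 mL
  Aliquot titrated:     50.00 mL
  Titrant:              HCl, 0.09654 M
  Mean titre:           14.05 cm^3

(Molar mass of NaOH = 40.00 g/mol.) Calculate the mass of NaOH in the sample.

0.1085 g

NaOH + HCl → NaCl + H2O
n(HCl) per titration = 0.01405 × 0.09654 = 1.356 × 10^-3 mol
n(NaOH) in each aliquot = 1.356 × 10^-3 mol (1:1 ratio)
n(NaOH) in the whole flask = 1.356 × 10^-3 × 100.0/50.00 = 2.713 × 10^-3 mol
mass of NaOH = 2.713 × 10^-3 × 40.00 = 0.1085 g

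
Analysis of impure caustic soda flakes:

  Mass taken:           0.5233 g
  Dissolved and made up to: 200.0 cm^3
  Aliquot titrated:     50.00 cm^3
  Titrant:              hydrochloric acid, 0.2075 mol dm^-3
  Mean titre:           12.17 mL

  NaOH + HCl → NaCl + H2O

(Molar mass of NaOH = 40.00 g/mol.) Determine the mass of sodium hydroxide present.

0.4040 g

n(HCl) per titration = 0.01217 × 0.2075 = 2.525 × 10^-3 mol
n(NaOH) in each aliquot = 2.525 × 10^-3 mol (1:1 ratio)
n(NaOH) in the whole flask = 2.525 × 10^-3 × 200.0/50.00 = 0.01010 mol
mass of NaOH = 0.01010 × 40.00 = 0.4040 g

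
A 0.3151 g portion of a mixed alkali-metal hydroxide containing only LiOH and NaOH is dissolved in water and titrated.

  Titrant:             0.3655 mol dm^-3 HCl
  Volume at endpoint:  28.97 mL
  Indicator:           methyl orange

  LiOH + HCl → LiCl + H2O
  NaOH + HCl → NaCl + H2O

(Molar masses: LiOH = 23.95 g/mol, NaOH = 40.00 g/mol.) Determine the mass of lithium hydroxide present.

0.1618 g

n(HCl) = 0.02897 × 0.3655 = 0.01059 mol
Let x = n(LiOH), y = n(NaOH).
Titrant: 1x + 1y = 0.01059;  mass: 23.95x + 40.00y = 0.3151
Solving, x = 6.756 × 10^-3 mol, y = 3.832 × 10^-3 mol
mass of LiOH = 6.756 × 10^-3 × 23.95 = 0.1618 g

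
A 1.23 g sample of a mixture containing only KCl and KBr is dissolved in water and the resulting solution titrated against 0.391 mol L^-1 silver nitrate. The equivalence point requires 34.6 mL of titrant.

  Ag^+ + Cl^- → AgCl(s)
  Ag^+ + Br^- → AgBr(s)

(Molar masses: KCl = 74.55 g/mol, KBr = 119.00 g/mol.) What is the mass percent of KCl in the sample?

51.8 %

n(AgNO3) = 0.0346 × 0.391 = 0.0135 mol
Let x = n(KCl), y = n(KBr).
Titrant: 1x + 1y = 0.0135;  mass: 74.55x + 119.00y = 1.23
Solving, x = 8.55 × 10^-3 mol, y = 4.98 × 10^-3 mol
mass of KCl = 8.55 × 10^-3 × 74.55 = 0.637 g
% KCl = 0.637 / 1.23 × 100 = 51.8 %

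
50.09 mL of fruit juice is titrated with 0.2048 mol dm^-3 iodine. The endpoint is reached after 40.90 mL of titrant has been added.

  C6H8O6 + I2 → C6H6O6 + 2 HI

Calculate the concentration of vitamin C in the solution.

0.1672 mol/L

n(I2) = 0.04090 L × 0.2048 mol/L = 8.376 × 10^-3 mol
n(C6H8O6) = 8.376 × 10^-3 mol (1:1 mole ratio)
[C6H8O6] = 8.376 × 10^-3 mol / 0.05009 L = 0.1672 mol/L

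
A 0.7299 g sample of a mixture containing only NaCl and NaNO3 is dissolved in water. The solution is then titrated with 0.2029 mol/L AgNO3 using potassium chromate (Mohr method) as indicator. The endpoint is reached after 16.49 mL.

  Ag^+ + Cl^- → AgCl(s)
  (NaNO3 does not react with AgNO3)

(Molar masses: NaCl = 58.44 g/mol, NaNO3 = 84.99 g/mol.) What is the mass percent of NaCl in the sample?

26.79 %

n(AgNO3) = 0.01649 × 0.2029 = 3.346 × 10^-3 mol
Let x = n(NaCl), y = n(NaNO3).
Titrant: 1x = 3.346 × 10^-3;  mass: 58.44x + 84.99y = 0.7299
Solving, x = 3.346 × 10^-3 mol, y = 6.287 × 10^-3 mol
mass of NaCl = 3.346 × 10^-3 × 58.44 = 0.1955 g
% NaCl = 0.1955 / 0.7299 × 100 = 26.79 %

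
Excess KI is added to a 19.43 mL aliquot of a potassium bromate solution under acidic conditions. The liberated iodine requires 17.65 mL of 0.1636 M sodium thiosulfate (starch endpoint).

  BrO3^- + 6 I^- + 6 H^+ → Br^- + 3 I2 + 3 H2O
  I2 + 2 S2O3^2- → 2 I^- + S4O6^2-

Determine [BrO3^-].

n(S2O3^2-) = 0.01765 × 0.1636 = 2.888 × 10^-3 mol
n(I2) = n(S2O3^2-)/2 = 1.444 × 10^-3 mol
From the 1:3 ratio, n(BrO3^-) in the aliquot = 1/3 × 1.444 × 10^-3 = 4.813 × 10^-4 mol
[BrO3^-] = 4.813 × 10^-4 / 0.01943 = 0.02477 mol/L

0.02477 M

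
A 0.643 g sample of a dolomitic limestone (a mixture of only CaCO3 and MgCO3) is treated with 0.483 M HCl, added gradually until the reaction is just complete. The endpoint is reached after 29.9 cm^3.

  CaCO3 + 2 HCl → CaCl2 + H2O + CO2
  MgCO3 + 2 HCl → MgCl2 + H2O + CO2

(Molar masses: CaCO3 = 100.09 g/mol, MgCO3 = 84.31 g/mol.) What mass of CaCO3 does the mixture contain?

n(HCl) = 0.0299 × 0.483 = 0.0144 mol
Let x = n(CaCO3), y = n(MgCO3).
Titrant: 2x + 2y = 0.0144;  mass: 100.09x + 84.31y = 0.643
Solving, x = 2.17 × 10^-3 mol, y = 5.05 × 10^-3 mol
mass of CaCO3 = 2.17 × 10^-3 × 100.09 = 0.217 g

0.217 g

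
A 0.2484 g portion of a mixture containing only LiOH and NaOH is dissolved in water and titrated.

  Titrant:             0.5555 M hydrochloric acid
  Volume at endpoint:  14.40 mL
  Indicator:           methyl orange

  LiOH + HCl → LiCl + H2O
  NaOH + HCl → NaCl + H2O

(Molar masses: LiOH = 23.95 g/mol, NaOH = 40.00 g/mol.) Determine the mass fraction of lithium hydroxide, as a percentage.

n(HCl) = 0.01440 × 0.5555 = 7.999 × 10^-3 mol
Let x = n(LiOH), y = n(NaOH).
Titrant: 1x + 1y = 7.999 × 10^-3;  mass: 23.95x + 40.00y = 0.2484
Solving, x = 4.459 × 10^-3 mol, y = 3.540 × 10^-3 mol
mass of LiOH = 4.459 × 10^-3 × 23.95 = 0.1068 g
% LiOH = 0.1068 / 0.2484 × 100 = 42.99 %

42.99 %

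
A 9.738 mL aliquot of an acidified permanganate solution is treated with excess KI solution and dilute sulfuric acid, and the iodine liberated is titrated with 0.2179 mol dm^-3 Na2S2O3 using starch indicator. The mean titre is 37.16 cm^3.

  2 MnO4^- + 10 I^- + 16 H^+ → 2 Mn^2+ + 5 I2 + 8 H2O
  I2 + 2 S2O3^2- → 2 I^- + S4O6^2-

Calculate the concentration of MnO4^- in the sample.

0.1663 mol/L

n(S2O3^2-) = 0.03716 × 0.2179 = 8.097 × 10^-3 mol
n(I2) = n(S2O3^2-)/2 = 4.049 × 10^-3 mol
From the 2:5 ratio, n(MnO4^-) in the aliquot = 2/5 × 4.049 × 10^-3 = 1.619 × 10^-3 mol
[MnO4^-] = 1.619 × 10^-3 / 0.009738 = 0.1663 mol/L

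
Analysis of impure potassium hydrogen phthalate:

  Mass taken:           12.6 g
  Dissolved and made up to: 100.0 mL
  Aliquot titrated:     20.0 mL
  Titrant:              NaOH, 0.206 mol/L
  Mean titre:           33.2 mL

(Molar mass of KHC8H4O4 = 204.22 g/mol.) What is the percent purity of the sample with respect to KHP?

55.4 %

KHC8H4O4 + NaOH → KNaC8H4O4 + H2O
n(NaOH) per titration = 0.0332 × 0.206 = 6.84 × 10^-3 mol
n(KHC8H4O4) in each aliquot = 6.84 × 10^-3 mol (1:1 ratio)
n(KHC8H4O4) in the whole flask = 6.84 × 10^-3 × 100.0/20.0 = 0.0342 mol
mass of KHC8H4O4 = 0.0342 × 204.22 = 6.98 g
% KHC8H4O4 = 6.98 / 12.6 × 100 = 55.4 %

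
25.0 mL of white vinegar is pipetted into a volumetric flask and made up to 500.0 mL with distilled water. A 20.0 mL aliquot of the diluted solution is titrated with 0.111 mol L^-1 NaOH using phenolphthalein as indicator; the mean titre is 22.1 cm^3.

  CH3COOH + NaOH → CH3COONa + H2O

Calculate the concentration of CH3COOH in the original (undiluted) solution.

n(NaOH) = 0.0221 × 0.111 = 2.45 × 10^-3 mol
n(CH3COOH) in the aliquot = 2.45 × 10^-3 mol (1:1 ratio)
[CH3COOH]_dilute = 2.45 × 10^-3 / 0.0200 = 0.123 mol/L
Dilution factor = 500.0 / 25.0 = 20.00
[CH3COOH]_stock = 0.123 × 20.00 = 2.45 mol/L

2.45 mol/L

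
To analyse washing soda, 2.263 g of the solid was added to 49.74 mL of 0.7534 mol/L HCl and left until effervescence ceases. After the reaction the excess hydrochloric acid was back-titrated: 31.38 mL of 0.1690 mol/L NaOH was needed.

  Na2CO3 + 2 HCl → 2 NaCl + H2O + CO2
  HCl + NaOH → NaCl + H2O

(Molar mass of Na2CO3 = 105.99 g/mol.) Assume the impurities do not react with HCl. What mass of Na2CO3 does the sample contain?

n(HCl) added = 0.04974 × 0.7534 = 0.03747 mol
n(NaOH) used in back-titration = 0.03138 × 0.1690 = 5.303 × 10^-3 mol
n(HCl) left over = 5.303 × 10^-3 mol (1:1 ratio)
n(HCl) consumed by analyte = 0.03747 − 5.303 × 10^-3 = 0.03217 mol
From the 1:2 ratio, n(Na2CO3) = 1/2 × 0.03217 = 0.01609 mol
mass of Na2CO3 = 0.01609 × 105.99 = 1.705 g

1.705 g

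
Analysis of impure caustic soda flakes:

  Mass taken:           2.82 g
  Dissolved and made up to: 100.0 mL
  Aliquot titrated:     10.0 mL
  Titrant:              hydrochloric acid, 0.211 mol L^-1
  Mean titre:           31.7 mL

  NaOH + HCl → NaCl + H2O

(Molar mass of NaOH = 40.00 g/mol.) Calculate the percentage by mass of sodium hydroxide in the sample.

n(HCl) per titration = 0.0317 × 0.211 = 6.69 × 10^-3 mol
n(NaOH) in each aliquot = 6.69 × 10^-3 mol (1:1 ratio)
n(NaOH) in the whole flask = 6.69 × 10^-3 × 100.0/10.0 = 0.0669 mol
mass of NaOH = 0.0669 × 40.00 = 2.68 g
% NaOH = 2.68 / 2.82 × 100 = 94.9 %

94.9 %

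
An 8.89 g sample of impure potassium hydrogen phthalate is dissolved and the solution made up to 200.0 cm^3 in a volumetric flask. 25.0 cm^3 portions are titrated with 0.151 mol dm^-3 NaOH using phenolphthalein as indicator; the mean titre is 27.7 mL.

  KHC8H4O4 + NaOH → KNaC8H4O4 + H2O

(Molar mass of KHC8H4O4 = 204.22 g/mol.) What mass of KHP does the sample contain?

n(NaOH) per titration = 0.0277 × 0.151 = 4.18 × 10^-3 mol
n(KHC8H4O4) in each aliquot = 4.18 × 10^-3 mol (1:1 ratio)
n(KHC8H4O4) in the whole flask = 4.18 × 10^-3 × 200.0/25.0 = 0.0335 mol
mass of KHC8H4O4 = 0.0335 × 204.22 = 6.83 g

6.83 g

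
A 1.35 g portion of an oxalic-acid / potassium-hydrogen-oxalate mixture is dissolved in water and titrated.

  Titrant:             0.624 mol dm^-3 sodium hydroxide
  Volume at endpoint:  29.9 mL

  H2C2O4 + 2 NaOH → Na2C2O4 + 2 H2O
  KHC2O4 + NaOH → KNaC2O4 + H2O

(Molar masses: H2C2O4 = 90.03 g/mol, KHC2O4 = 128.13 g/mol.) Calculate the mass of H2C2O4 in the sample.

0.564 g

n(NaOH) = 0.0299 × 0.624 = 0.0187 mol
Let x = n(H2C2O4), y = n(KHC2O4).
Titrant: 2x + 1y = 0.0187;  mass: 90.03x + 128.13y = 1.35
Solving, x = 6.26 × 10^-3 mol, y = 6.14 × 10^-3 mol
mass of H2C2O4 = 6.26 × 10^-3 × 90.03 = 0.564 g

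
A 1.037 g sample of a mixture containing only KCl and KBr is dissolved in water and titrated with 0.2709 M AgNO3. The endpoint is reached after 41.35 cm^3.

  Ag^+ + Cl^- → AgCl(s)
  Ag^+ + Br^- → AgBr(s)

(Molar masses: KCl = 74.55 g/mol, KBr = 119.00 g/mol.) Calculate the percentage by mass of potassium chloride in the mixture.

47.87 %

n(AgNO3) = 0.04135 × 0.2709 = 0.01120 mol
Let x = n(KCl), y = n(KBr).
Titrant: 1x + 1y = 0.01120;  mass: 74.55x + 119.00y = 1.037
Solving, x = 6.659 × 10^-3 mol, y = 4.542 × 10^-3 mol
mass of KCl = 6.659 × 10^-3 × 74.55 = 0.4964 g
% KCl = 0.4964 / 1.037 × 100 = 47.87 %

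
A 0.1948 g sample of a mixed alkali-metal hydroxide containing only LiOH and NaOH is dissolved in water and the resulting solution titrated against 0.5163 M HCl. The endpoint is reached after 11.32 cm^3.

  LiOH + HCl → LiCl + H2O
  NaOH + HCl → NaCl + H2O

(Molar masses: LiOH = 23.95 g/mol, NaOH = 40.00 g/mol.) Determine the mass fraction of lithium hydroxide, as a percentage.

29.86 %

n(HCl) = 0.01132 × 0.5163 = 5.845 × 10^-3 mol
Let x = n(LiOH), y = n(NaOH).
Titrant: 1x + 1y = 5.845 × 10^-3;  mass: 23.95x + 40.00y = 0.1948
Solving, x = 2.429 × 10^-3 mol, y = 3.416 × 10^-3 mol
mass of LiOH = 2.429 × 10^-3 × 23.95 = 0.05817 g
% LiOH = 0.05817 / 0.1948 × 100 = 29.86 %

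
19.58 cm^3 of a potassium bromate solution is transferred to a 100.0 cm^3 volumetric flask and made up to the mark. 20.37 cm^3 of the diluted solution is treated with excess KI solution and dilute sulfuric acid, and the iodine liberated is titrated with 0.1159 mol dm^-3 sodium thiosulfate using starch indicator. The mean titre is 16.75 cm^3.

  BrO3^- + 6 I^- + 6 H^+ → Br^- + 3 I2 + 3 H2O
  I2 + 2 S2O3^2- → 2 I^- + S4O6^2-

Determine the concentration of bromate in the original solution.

0.08112 mol/L

n(S2O3^2-) = 0.01675 × 0.1159 = 1.941 × 10^-3 mol
n(I2) = n(S2O3^2-)/2 = 9.707 × 10^-4 mol
From the 1:3 ratio, n(BrO3^-) in the aliquot = 1/3 × 9.707 × 10^-4 = 3.236 × 10^-4 mol
[BrO3^-]_dilute = 3.236 × 10^-4 / 0.02037 = 0.01588 mol/L
[BrO3^-]_original = 0.01588 × 100.0/19.58 = 0.08112 mol/L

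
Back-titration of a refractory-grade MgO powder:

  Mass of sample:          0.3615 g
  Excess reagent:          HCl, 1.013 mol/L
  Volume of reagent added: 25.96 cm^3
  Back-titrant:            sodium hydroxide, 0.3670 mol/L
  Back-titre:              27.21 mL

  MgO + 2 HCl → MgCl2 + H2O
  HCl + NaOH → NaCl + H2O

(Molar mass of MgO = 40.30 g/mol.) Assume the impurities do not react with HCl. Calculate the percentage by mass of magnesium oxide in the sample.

n(HCl) added = 0.02596 × 1.013 = 0.02630 mol
n(NaOH) used in back-titration = 0.02721 × 0.3670 = 9.986 × 10^-3 mol
n(HCl) left over = 9.986 × 10^-3 mol (1:1 ratio)
n(HCl) consumed by analyte = 0.02630 − 9.986 × 10^-3 = 0.01631 mol
From the 1:2 ratio, n(MgO) = 1/2 × 0.01631 = 8.156 × 10^-3 mol
mass of MgO = 8.156 × 10^-3 × 40.30 = 0.3287 g
% MgO = 0.3287 / 0.3615 × 100 = 90.92 %

90.92 %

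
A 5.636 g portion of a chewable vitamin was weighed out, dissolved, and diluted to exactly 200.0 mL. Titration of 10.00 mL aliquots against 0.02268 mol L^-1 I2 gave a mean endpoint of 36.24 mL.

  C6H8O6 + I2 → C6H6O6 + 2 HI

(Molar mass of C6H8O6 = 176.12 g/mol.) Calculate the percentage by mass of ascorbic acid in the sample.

n(I2) per titration = 0.03624 × 0.02268 = 8.219 × 10^-4 mol
n(C6H8O6) in each aliquot = 8.219 × 10^-4 mol (1:1 ratio)
n(C6H8O6) in the whole flask = 8.219 × 10^-4 × 200.0/10.00 = 0.01644 mol
mass of C6H8O6 = 0.01644 × 176.12 = 2.895 g
% C6H8O6 = 2.895 / 5.636 × 100 = 51.37 %

51.37 %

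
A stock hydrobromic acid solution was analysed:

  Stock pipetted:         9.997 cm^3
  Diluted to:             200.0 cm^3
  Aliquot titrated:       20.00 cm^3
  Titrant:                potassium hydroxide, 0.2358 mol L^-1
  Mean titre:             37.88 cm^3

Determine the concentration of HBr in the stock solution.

HBr + KOH → KBr + H2O
n(KOH) = 0.03788 × 0.2358 = 8.932 × 10^-3 mol
n(HBr) in the aliquot = 8.932 × 10^-3 mol (1:1 ratio)
[HBr]_dilute = 8.932 × 10^-3 / 0.02000 = 0.4466 mol/L
Dilution factor = 200.0 / 9.997 = 20.01
[HBr]_stock = 0.4466 × 20.01 = 8.935 mol/L

8.935 mol/L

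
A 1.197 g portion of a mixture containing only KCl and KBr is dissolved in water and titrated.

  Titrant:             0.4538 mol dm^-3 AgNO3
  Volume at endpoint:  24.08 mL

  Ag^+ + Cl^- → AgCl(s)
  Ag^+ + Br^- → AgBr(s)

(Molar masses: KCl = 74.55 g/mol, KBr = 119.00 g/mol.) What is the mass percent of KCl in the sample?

14.48 %

n(AgNO3) = 0.02408 × 0.4538 = 0.01093 mol
Let x = n(KCl), y = n(KBr).
Titrant: 1x + 1y = 0.01093;  mass: 74.55x + 119.00y = 1.197
Solving, x = 2.326 × 10^-3 mol, y = 8.602 × 10^-3 mol
mass of KCl = 2.326 × 10^-3 × 74.55 = 0.1734 g
% KCl = 0.1734 / 1.197 × 100 = 14.48 %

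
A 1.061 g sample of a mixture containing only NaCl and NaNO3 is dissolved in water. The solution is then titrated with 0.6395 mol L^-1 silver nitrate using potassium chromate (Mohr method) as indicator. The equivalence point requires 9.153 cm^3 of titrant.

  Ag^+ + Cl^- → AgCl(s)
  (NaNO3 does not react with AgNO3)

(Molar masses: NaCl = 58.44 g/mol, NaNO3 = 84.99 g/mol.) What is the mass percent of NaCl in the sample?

32.24 %

n(AgNO3) = 0.009153 × 0.6395 = 5.853 × 10^-3 mol
Let x = n(NaCl), y = n(NaNO3).
Titrant: 1x = 5.853 × 10^-3;  mass: 58.44x + 84.99y = 1.061
Solving, x = 5.853 × 10^-3 mol, y = 8.459 × 10^-3 mol
mass of NaCl = 5.853 × 10^-3 × 58.44 = 0.3421 g
% NaCl = 0.3421 / 1.061 × 100 = 32.24 %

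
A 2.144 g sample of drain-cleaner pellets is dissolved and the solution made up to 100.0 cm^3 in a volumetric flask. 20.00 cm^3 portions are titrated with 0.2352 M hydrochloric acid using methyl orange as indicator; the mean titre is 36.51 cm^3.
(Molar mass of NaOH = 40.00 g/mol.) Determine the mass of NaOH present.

NaOH + HCl → NaCl + H2O
n(HCl) per titration = 0.03651 × 0.2352 = 8.587 × 10^-3 mol
n(NaOH) in each aliquot = 8.587 × 10^-3 mol (1:1 ratio)
n(NaOH) in the whole flask = 8.587 × 10^-3 × 100.0/20.00 = 0.04294 mol
mass of NaOH = 0.04294 × 40.00 = 1.717 g

1.717 g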